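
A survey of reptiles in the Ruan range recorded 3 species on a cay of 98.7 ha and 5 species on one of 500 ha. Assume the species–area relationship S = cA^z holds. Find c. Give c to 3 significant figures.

0.707

z = ln(S₂/S₁) / ln(A₂/A₁) = ln(5/3) / ln(500/98.7) = 0.5108 / 1.6225 = 0.3148
c = S₁ / A₁^z = 3 / 98.7^0.3148 = 3 / 4.245 = 0.7067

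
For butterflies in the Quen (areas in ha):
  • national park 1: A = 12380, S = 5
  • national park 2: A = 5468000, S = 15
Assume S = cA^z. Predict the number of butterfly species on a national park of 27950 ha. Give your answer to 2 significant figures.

z = ln(15/5) / ln(5468000/12380) = 1.0986 / 6.0906 = 0.1804
c = 5 / 12380^0.1804 = 5 / 5.473 = 0.9135
S₃ = 0.9135 × 27950^0.1804 = 0.9135 × 6.339 ≈ 5.791

5.8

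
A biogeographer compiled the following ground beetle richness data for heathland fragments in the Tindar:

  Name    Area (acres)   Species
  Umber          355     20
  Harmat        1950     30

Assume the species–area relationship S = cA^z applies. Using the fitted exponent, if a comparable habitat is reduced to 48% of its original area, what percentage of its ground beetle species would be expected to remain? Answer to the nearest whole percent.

z = ln(30/20) / ln(1950/355) = 0.4055 / 1.7035 = 0.2380
S_new/S_old = (A_new/A_old)^z = 0.48^0.2380 = exp(0.2380 × -0.7340) = 0.8397

84%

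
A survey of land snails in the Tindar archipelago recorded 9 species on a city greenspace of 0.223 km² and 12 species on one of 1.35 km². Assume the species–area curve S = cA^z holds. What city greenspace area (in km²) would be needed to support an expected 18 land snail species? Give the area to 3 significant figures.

17.1 km²

z = ln(12/9) / ln(1.35/0.223) = 0.2877 / 1.8007 = 0.1598
c = 9 / 0.223^0.1598 = 9 / 0.7868 = 11.44
A = (18/11.44)^(1/0.1598) ⇒ ln A = ln(1.574)/0.1598 = 2.8380
A = e^2.8380 ≈ 17.08 km²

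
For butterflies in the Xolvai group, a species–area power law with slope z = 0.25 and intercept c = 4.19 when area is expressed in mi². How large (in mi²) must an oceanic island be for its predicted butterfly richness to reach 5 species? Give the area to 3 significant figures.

5 = 4.19 × A^0.25  ⇒  A^0.25 = 5/4.19 = 1.193
ln A = ln(1.193) / 0.25 = 0.1767 / 0.25 = 0.7069
A = e^0.7069 ≈ 2.028 mi²

2.03 mi²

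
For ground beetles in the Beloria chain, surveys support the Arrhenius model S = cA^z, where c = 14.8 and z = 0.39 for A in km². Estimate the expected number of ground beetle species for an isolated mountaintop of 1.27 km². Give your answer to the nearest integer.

S = 14.8 × 1.27^0.39
ln S = ln 14.8 + 0.39 × ln 1.27 = 2.6946 + 0.39 × 0.2390 = 2.7878
S = e^2.7878 ≈ 16.25

16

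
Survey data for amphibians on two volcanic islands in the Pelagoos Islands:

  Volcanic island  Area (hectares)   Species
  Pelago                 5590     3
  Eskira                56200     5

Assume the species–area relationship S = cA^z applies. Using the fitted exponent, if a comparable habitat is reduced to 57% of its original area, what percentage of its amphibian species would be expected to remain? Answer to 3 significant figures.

z = ln(5/3) / ln(56200/5590) = 0.5108 / 2.3079 = 0.2213
S_new/S_old = (A_new/A_old)^z = 0.57^0.2213 = exp(0.2213 × -0.5621) = 0.883

88.3%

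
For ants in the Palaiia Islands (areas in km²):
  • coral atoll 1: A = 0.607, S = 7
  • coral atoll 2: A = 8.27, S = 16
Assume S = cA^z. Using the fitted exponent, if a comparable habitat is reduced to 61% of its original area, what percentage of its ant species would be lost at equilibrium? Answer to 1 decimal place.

14.5%

z = ln(16/7) / ln(8.27/0.607) = 0.8267 / 2.6119 = 0.3165
S_new/S_old = (A_new/A_old)^z = 0.61^0.3165 = exp(0.3165 × -0.4943) = 0.8552
Fraction lost = 1 − 0.8552 = 0.1448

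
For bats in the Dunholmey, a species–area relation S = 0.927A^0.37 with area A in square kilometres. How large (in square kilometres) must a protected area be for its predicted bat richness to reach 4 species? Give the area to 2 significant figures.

4 = 0.927 × A^0.37  ⇒  A^0.37 = 4/0.927 = 4.315
ln A = ln(4.315) / 0.37 = 1.4621 / 0.37 = 3.9516
A = e^3.9516 ≈ 52.02 square kilometres

52 square kilometres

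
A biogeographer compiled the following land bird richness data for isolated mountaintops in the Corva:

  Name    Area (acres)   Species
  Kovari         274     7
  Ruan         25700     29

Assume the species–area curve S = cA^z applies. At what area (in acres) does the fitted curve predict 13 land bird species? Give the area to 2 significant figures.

z = ln(29/7) / ln(25700/274) = 1.4214 / 4.5411 = 0.3130
c = 7 / 274^0.3130 = 7 / 5.795 = 1.208
A = (13/1.208)^(1/0.3130) ⇒ ln A = ln(10.76)/0.3130 = 7.5909
A = e^7.5909 ≈ 1980 acres

2000 acres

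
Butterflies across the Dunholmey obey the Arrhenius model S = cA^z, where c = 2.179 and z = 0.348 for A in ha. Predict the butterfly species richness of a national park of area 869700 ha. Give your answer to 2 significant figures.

250

S = 2.179 × 869700^0.348 = 2.179 × 116.7 ≈ 254.2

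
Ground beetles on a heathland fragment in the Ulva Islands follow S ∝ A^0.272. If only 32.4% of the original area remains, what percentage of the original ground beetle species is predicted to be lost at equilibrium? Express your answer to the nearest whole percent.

S_new/S_old = (A_new/A_old)^z = 0.324^0.272
= exp(0.272 × ln 0.324) = exp(0.272 × -1.1270) = exp(-0.3065) ≈ 0.736
Fraction lost = 1 − 0.736 = 0.264

26%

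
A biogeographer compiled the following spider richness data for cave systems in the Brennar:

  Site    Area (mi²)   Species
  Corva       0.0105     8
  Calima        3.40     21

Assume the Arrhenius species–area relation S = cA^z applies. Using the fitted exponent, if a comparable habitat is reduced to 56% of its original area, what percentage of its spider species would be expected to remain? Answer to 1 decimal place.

90.8%

z = ln(21/8) / ln(3.4/0.0105) = 0.9651 / 5.7802 = 0.1670
S_new/S_old = (A_new/A_old)^z = 0.56^0.1670 = exp(0.1670 × -0.5798) = 0.9077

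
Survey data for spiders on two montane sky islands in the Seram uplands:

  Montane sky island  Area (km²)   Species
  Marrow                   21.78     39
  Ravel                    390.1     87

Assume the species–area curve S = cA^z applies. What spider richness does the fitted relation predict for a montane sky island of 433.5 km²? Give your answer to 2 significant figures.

90

z = ln(87/39) / ln(390.1/21.78) = 0.8023 / 2.8854 = 0.2781
c = 39 / 21.78^0.2781 = 39 / 2.355 = 16.56
S₃ = 16.56 × 433.5^0.2781 = 16.56 × 5.411 ≈ 89.59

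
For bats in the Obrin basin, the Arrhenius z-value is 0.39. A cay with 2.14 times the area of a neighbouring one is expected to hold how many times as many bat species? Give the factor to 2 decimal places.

1.35

S₂/S₁ = (A₂/A₁)^z = 2.14^0.39
ln(S₂/S₁) = 0.39 × ln 2.14 = 0.39 × 0.7608 = 0.2967
S₂/S₁ = e^0.2967 ≈ 1.345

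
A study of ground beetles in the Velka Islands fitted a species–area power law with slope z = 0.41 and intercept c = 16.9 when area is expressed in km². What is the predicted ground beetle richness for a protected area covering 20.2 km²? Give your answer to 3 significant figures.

S = 16.9 × 20.2^0.41
ln S = ln 16.9 + 0.41 × ln 20.2 = 2.8273 + 0.41 × 3.0057 = 4.0596
S = e^4.0596 ≈ 57.95

58.0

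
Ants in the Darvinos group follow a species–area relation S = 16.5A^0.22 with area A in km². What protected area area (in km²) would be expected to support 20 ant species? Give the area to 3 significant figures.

2.40 km²

20 = 16.5 × A^0.22  ⇒  A^0.22 = 20/16.5 = 1.212
ln A = ln(1.212) / 0.22 = 0.1924 / 0.22 = 0.8744
A = e^0.8744 ≈ 2.397 km²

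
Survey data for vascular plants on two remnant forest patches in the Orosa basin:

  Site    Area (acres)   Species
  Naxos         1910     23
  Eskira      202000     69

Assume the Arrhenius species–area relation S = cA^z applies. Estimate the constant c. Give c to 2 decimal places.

z = ln(S₂/S₁) / ln(A₂/A₁) = ln(69/23) / ln(202000/1910) = 1.0986 / 4.6612 = 0.2357
c = S₁ / A₁^z = 23 / 1910^0.2357 = 23 / 5.934 = 3.876

3.88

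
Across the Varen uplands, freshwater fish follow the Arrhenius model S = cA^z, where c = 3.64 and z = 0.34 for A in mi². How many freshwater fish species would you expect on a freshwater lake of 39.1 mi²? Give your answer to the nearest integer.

S = 3.64 × 39.1^0.34
ln S = ln 3.64 + 0.34 × ln 39.1 = 1.2920 + 0.34 × 3.6661 = 2.5385
S = e^2.5385 ≈ 12.66

13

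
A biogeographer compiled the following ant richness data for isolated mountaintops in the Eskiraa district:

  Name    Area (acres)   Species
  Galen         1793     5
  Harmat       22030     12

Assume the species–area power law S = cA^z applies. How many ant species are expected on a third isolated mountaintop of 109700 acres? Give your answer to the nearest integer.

z = ln(12/5) / ln(22030/1793) = 0.8755 / 2.5085 = 0.3490
c = 5 / 1793^0.3490 = 5 / 13.66 = 0.366
S₃ = 0.366 × 109700^0.3490 = 0.366 × 57.42 ≈ 21.01

21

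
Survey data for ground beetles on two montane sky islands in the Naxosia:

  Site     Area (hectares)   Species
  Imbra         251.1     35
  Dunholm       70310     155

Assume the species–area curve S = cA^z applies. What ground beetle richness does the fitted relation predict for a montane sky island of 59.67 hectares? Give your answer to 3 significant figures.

23.9

z = ln(155/35) / ln(70310/251.1) = 1.4881 / 5.6348 = 0.2641
c = 35 / 251.1^0.2641 = 35 / 4.303 = 8.134
S₃ = 8.134 × 59.67^0.2641 = 8.134 × 2.944 ≈ 23.95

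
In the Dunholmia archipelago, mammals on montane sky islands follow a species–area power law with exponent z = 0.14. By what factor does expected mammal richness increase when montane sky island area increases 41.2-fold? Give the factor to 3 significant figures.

S₂/S₁ = (A₂/A₁)^z = 41.2^0.14
ln(S₂/S₁) = 0.14 × ln 41.2 = 0.14 × 3.7184 = 0.5206
S₂/S₁ = e^0.5206 ≈ 1.683

1.68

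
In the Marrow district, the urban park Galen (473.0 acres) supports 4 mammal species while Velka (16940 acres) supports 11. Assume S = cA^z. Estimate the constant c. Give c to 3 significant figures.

0.701

z = ln(S₂/S₁) / ln(A₂/A₁) = ln(11/4) / ln(16940/473) = 1.0116 / 3.5783 = 0.2827
c = S₁ / A₁^z = 4 / 473^0.2827 = 4 / 5.704 = 0.7013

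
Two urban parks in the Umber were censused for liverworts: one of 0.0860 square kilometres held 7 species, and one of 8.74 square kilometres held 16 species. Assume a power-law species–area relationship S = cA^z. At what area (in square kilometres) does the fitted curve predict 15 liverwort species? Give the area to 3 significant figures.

z = ln(16/7) / ln(8.74/0.086) = 0.8267 / 4.6213 = 0.1789
c = 7 / 0.086^0.1789 = 7 / 0.6448 = 10.86
A = (15/10.86)^(1/0.1789) ⇒ ln A = ln(1.382)/0.1789 = 1.8071
A = e^1.8071 ≈ 6.093 square kilometres

6.09 square kilometres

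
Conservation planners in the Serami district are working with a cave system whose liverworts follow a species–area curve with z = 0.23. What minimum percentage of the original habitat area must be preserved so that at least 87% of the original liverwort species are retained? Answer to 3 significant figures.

Need (A_new/A_old)^0.23 = 0.87, so A_new/A_old = 0.87^(1/0.23) = 0.87^4.348
ln(A_new/A_old) = ln 0.87 / 0.23 = -0.1393 / 0.23 = -0.6055
A_new/A_old = e^-0.6055 ≈ 0.5458

54.6%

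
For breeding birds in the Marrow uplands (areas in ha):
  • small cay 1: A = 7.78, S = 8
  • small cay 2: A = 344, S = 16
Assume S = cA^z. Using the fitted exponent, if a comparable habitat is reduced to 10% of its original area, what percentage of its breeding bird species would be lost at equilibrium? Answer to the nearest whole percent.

z = ln(16/8) / ln(344/7.78) = 0.6931 / 3.7891 = 0.1829
S_new/S_old = (A_new/A_old)^z = 0.1^0.1829 = exp(0.1829 × -2.3026) = 0.6562
Fraction lost = 1 − 0.6562 = 0.3438

34%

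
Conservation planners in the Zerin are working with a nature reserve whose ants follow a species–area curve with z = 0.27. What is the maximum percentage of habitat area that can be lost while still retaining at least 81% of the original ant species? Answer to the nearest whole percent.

54%

Need (A_new/A_old)^0.27 = 0.81, so A_new/A_old = 0.81^(1/0.27) = 0.81^3.704
ln(A_new/A_old) = ln 0.81 / 0.27 = -0.2107 / 0.27 = -0.7804
A_new/A_old = e^-0.7804 ≈ 0.4582
Fraction that can be lost = 1 − 0.4582 = 0.5418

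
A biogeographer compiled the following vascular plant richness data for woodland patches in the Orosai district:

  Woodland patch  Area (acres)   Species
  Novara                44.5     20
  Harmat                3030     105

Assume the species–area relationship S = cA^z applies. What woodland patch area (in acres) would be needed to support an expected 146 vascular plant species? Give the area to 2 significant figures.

z = ln(105/20) / ln(3030/44.5) = 1.6582 / 4.2208 = 0.3929
c = 20 / 44.5^0.3929 = 20 / 4.442 = 4.502
A = (146/4.502)^(1/0.3929) ⇒ ln A = ln(32.43)/0.3929 = 8.8554
A = e^8.8554 ≈ 7012 acres

7000 acres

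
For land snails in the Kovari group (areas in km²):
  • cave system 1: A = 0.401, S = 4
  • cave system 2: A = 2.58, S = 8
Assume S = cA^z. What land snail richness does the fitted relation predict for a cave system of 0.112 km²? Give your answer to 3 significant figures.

z = ln(8/4) / ln(2.58/0.401) = 0.6931 / 1.8616 = 0.3723
c = 4 / 0.401^0.3723 = 4 / 0.7116 = 5.621
S₃ = 5.621 × 0.112^0.3723 = 5.621 × 0.4426 ≈ 2.488

2.49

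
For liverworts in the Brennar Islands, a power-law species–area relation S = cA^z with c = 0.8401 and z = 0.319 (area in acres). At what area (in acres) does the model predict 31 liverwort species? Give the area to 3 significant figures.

81700 acres

31 = 0.8401 × A^0.319  ⇒  A^0.319 = 31/0.8401 = 36.9
ln A = ln(36.9) / 0.319 = 3.6082 / 0.319 = 11.3110
A = e^11.3110 ≈ 81719 acres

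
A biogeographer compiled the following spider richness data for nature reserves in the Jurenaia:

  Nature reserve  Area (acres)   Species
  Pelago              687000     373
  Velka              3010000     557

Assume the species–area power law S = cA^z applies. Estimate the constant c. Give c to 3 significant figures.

9.71

z = ln(S₂/S₁) / ln(A₂/A₁) = ln(557/373) / ln(3010000/687000) = 0.4010 / 1.4774 = 0.2714
c = S₁ / A₁^z = 373 / 687000^0.2714 = 373 / 38.39 = 9.715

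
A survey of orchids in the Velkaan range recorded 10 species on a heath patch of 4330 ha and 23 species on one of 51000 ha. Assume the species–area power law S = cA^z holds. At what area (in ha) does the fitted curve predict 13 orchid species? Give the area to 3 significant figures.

9420 ha

z = ln(23/10) / ln(51000/4330) = 0.8329 / 2.4663 = 0.3377
c = 10 / 4330^0.3377 = 10 / 16.91 = 0.5914
A = (13/0.5914)^(1/0.3377) ⇒ ln A = ln(21.98)/0.3377 = 9.1502
A = e^9.1502 ≈ 9416 ha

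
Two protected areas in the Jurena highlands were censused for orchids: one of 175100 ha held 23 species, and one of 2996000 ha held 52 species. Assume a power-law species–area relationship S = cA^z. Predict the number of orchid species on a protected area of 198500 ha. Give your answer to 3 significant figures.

z = ln(52/23) / ln(2996000/175100) = 0.8157 / 2.8397 = 0.2873
c = 23 / 175100^0.2873 = 23 / 32.08 = 0.717
S₃ = 0.717 × 198500^0.2873 = 0.717 × 33.26 ≈ 23.84

23.8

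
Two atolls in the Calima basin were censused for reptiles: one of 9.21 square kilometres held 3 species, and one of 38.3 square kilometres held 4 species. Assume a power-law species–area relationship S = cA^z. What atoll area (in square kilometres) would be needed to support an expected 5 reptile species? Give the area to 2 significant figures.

z = ln(4/3) / ln(38.3/9.21) = 0.2877 / 1.4252 = 0.2019
c = 3 / 9.21^0.2019 = 3 / 1.565 = 1.916
A = (5/1.916)^(1/0.2019) ⇒ ln A = ln(2.609)/0.2019 = 4.7509
A = e^4.7509 ≈ 115.7 square kilometres

120 square kilometres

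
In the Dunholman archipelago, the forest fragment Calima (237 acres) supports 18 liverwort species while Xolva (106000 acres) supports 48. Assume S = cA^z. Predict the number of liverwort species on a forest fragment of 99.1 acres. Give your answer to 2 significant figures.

16

z = ln(48/18) / ln(106000/237) = 0.9808 / 6.1031 = 0.1607
c = 18 / 237^0.1607 = 18 / 2.408 = 7.475
S₃ = 7.475 × 99.1^0.1607 = 7.475 × 2.093 ≈ 15.65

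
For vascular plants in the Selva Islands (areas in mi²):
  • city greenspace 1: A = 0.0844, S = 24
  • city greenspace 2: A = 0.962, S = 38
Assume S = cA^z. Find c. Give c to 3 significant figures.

38.3

z = ln(S₂/S₁) / ln(A₂/A₁) = ln(38/24) / ln(0.962/0.0844) = 0.4595 / 2.4334 = 0.1888
c = S₁ / A₁^z = 24 / 0.0844^0.1888 = 24 / 0.627 = 38.28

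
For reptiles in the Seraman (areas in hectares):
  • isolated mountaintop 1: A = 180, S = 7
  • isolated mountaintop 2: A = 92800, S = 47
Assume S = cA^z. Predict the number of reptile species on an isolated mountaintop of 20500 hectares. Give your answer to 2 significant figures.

z = ln(47/7) / ln(92800/180) = 1.9042 / 6.2452 = 0.3049
c = 7 / 180^0.3049 = 7 / 4.871 = 1.437
S₃ = 1.437 × 20500^0.3049 = 1.437 × 20.64 ≈ 29.66

30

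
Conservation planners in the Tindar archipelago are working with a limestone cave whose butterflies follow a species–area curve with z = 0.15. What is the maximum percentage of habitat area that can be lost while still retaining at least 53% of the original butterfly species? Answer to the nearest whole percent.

99%

Need (A_new/A_old)^0.15 = 0.53, so A_new/A_old = 0.53^(1/0.15) = 0.53^6.667
ln(A_new/A_old) = ln 0.53 / 0.15 = -0.6349 / 0.15 = -4.2325
A_new/A_old = e^-4.2325 ≈ 0.01452
Fraction that can be lost = 1 − 0.01452 = 0.9855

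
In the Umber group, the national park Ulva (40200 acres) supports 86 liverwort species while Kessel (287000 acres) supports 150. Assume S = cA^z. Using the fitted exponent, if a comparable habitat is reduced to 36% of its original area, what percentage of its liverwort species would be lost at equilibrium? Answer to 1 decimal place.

z = ln(150/86) / ln(287000/40200) = 0.5563 / 1.9656 = 0.2830
S_new/S_old = (A_new/A_old)^z = 0.36^0.2830 = exp(0.2830 × -1.0217) = 0.7489
Fraction lost = 1 − 0.7489 = 0.2511

25.1%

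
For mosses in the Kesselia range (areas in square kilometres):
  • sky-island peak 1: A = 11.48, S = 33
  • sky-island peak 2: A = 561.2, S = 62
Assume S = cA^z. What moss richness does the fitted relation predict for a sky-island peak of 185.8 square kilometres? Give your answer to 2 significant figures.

52

z = ln(62/33) / ln(561.2/11.48) = 0.6306 / 3.8895 = 0.1621
c = 33 / 11.48^0.1621 = 33 / 1.485 = 22.22
S₃ = 22.22 × 185.8^0.1621 = 22.22 × 2.333 ≈ 51.83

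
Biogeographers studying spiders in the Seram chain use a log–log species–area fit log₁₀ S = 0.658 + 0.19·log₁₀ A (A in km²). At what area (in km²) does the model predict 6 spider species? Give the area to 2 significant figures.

6 = 4.55 × A^0.19  ⇒  A^0.19 = 6/4.55 = 1.319
ln A = ln(1.319) / 0.19 = 0.2767 / 0.19 = 1.4561
A = e^1.4561 ≈ 4.289 km²

4.3 km²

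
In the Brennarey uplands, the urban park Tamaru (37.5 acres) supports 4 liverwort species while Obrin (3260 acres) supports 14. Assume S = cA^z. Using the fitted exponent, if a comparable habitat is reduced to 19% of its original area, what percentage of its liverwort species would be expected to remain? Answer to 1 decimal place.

62.8%

z = ln(14/4) / ln(3260/37.5) = 1.2528 / 4.4651 = 0.2806
S_new/S_old = (A_new/A_old)^z = 0.19^0.2806 = exp(0.2806 × -1.6607) = 0.6275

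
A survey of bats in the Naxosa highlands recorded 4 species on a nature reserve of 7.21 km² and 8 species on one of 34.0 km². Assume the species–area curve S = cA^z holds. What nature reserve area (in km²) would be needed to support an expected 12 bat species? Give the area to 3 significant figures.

z = ln(8/4) / ln(34/7.21) = 0.6931 / 1.5509 = 0.4469
c = 4 / 7.21^0.4469 = 4 / 2.418 = 1.654
A = (12/1.654)^(1/0.4469) ⇒ ln A = ln(7.254)/0.4469 = 4.4336
A = e^4.4336 ≈ 84.23 km²

84.2 km²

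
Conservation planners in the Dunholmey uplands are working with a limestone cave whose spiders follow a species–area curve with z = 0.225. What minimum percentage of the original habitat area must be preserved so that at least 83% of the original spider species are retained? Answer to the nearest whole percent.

44%

Need (A_new/A_old)^0.225 = 0.83, so A_new/A_old = 0.83^(1/0.225) = 0.83^4.444
ln(A_new/A_old) = ln 0.83 / 0.225 = -0.1863 / 0.225 = -0.8281
A_new/A_old = e^-0.8281 ≈ 0.4369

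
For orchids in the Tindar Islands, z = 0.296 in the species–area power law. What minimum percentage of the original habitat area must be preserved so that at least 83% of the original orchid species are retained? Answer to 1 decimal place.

53.3%

Need (A_new/A_old)^0.296 = 0.83, so A_new/A_old = 0.83^(1/0.296) = 0.83^3.378
ln(A_new/A_old) = ln 0.83 / 0.296 = -0.1863 / 0.296 = -0.6295
A_new/A_old = e^-0.6295 ≈ 0.5329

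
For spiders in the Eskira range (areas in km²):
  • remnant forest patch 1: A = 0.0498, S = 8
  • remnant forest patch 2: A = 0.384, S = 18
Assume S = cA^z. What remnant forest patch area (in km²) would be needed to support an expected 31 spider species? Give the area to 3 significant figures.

z = ln(18/8) / ln(0.384/0.0498) = 0.8109 / 2.0426 = 0.3970
c = 8 / 0.0498^0.3970 = 8 / 0.3039 = 26.32
A = (31/26.32)^(1/0.3970) ⇒ ln A = ln(1.178)/0.3970 = 0.4122
A = e^0.4122 ≈ 1.51 km²

1.51 km²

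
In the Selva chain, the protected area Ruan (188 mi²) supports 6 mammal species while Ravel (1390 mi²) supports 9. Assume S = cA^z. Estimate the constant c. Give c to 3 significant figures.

2.08

z = ln(S₂/S₁) / ln(A₂/A₁) = ln(9/6) / ln(1390/188) = 0.4055 / 2.0006 = 0.2027
c = S₁ / A₁^z = 6 / 188^0.2027 = 6 / 2.89 = 2.076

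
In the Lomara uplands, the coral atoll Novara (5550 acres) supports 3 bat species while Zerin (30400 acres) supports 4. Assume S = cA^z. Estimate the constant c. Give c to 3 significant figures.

0.698

z = ln(S₂/S₁) / ln(A₂/A₁) = ln(4/3) / ln(30400/5550) = 0.2877 / 1.7006 = 0.1692
c = S₁ / A₁^z = 3 / 5550^0.1692 = 3 / 4.299 = 0.6978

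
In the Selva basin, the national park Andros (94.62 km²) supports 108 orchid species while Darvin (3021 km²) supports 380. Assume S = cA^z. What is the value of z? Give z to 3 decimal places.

Taking logs: ln S = ln c + z ln A, so z = (ln S₂ − ln S₁)/(ln A₂ − ln A₁).
z = ln(380/108) / ln(3021/94.62) = ln(3.519) / ln(31.93) = 1.2580 / 3.4635 = 0.3632

0.363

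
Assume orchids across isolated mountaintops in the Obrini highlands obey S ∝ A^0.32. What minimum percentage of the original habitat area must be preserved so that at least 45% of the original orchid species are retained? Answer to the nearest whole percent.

8%

Need (A_new/A_old)^0.32 = 0.45, so A_new/A_old = 0.45^(1/0.32) = 0.45^3.125
ln(A_new/A_old) = ln 0.45 / 0.32 = -0.7985 / 0.32 = -2.4953
A_new/A_old = e^-2.4953 ≈ 0.08247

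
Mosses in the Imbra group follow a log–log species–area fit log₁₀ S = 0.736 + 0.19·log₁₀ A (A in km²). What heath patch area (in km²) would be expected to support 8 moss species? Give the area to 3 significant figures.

8 = 5.445 × A^0.19  ⇒  A^0.19 = 8/5.445 = 1.469
ln A = ln(1.469) / 0.19 = 0.3847 / 0.19 = 2.0249
A = e^2.0249 ≈ 7.576 km²

7.58 km²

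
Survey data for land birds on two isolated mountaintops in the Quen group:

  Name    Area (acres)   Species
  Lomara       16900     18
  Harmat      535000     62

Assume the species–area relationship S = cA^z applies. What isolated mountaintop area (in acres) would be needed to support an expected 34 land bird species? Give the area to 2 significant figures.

z = ln(62/18) / ln(535000/16900) = 1.2368 / 3.4550 = 0.3580
c = 18 / 16900^0.3580 = 18 / 32.62 = 0.5519
A = (34/0.5519)^(1/0.3580) ⇒ ln A = ln(61.61)/0.3580 = 11.5117
A = e^11.5117 ≈ 99881 acres

100000 acres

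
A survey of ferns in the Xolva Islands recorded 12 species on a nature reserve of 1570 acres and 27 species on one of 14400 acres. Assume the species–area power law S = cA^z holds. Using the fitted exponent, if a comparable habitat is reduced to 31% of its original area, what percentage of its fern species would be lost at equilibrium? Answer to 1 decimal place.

34.9%

z = ln(27/12) / ln(14400/1570) = 0.8109 / 2.2162 = 0.3659
S_new/S_old = (A_new/A_old)^z = 0.31^0.3659 = exp(0.3659 × -1.1712) = 0.6514
Fraction lost = 1 − 0.6514 = 0.3486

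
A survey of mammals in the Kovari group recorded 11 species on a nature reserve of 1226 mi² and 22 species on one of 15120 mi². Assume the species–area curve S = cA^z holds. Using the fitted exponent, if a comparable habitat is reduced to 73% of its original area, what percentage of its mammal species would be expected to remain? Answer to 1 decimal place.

91.7%

z = ln(22/11) / ln(15120/1226) = 0.6931 / 2.5123 = 0.2759
S_new/S_old = (A_new/A_old)^z = 0.73^0.2759 = exp(0.2759 × -0.3147) = 0.9168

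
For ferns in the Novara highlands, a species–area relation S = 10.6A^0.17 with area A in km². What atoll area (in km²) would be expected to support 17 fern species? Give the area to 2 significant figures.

17 = 10.6 × A^0.17  ⇒  A^0.17 = 17/10.6 = 1.604
ln A = ln(1.604) / 0.17 = 0.4724 / 0.17 = 2.7786
A = e^2.7786 ≈ 16.1 km²

16 km²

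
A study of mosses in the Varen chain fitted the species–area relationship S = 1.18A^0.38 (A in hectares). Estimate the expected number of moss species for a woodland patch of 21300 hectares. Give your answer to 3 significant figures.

S = 1.18 × 21300^0.38 = 1.18 × 44.14 ≈ 52.08

52.1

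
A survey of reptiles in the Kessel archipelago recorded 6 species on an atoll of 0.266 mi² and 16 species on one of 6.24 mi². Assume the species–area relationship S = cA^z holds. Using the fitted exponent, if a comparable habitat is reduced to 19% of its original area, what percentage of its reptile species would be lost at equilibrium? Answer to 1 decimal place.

z = ln(16/6) / ln(6.24/0.266) = 0.9808 / 3.1552 = 0.3109
S_new/S_old = (A_new/A_old)^z = 0.19^0.3109 = exp(0.3109 × -1.6607) = 0.5968
Fraction lost = 1 − 0.5968 = 0.4032

40.3%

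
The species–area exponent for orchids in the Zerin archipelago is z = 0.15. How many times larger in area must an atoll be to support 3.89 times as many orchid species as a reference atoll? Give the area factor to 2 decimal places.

(A₂/A₁)^0.15 = 3.89, so A₂/A₁ = 3.89^(1/0.15) = 3.89^6.667
ln(A₂/A₁) = ln 3.89 / 0.15 = 1.3584 / 0.15 = 9.0561
A₂/A₁ = e^9.0561 ≈ 8570

8570.33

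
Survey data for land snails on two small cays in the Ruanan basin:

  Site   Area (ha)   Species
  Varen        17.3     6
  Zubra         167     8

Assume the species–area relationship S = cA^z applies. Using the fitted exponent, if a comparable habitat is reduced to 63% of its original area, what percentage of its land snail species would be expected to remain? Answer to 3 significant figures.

94.3%

z = ln(8/6) / ln(167/17.3) = 0.2877 / 2.2673 = 0.1269
S_new/S_old = (A_new/A_old)^z = 0.63^0.1269 = exp(0.1269 × -0.4620) = 0.9431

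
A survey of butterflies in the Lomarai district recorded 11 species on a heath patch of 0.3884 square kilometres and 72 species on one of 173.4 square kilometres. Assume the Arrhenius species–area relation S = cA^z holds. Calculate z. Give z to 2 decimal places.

0.31

Taking logs: ln S = ln c + z ln A, so z = (ln S₂ − ln S₁)/(ln A₂ − ln A₁).
z = ln(72/11) / ln(173.4/0.3884) = ln(6.545) / ln(446.4) = 1.8788 / 6.1013 = 0.3079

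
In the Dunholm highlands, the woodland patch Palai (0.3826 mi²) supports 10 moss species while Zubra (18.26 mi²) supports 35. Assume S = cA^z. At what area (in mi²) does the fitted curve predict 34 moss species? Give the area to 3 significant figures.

z = ln(35/10) / ln(18.26/0.3826) = 1.2528 / 3.8655 = 0.3241
c = 10 / 0.3826^0.3241 = 10 / 0.7324 = 13.65
A = (34/13.65)^(1/0.3241) ⇒ ln A = ln(2.49)/0.3241 = 2.8153
A = e^2.8153 ≈ 16.7 mi²

16.7 mi²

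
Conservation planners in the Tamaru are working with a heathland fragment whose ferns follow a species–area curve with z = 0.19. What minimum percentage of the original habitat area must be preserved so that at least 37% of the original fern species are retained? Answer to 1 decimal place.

0.5%

Need (A_new/A_old)^0.19 = 0.37, so A_new/A_old = 0.37^(1/0.19) = 0.37^5.263
ln(A_new/A_old) = ln 0.37 / 0.19 = -0.9943 / 0.19 = -5.2329
A_new/A_old = e^-5.2329 ≈ 0.005338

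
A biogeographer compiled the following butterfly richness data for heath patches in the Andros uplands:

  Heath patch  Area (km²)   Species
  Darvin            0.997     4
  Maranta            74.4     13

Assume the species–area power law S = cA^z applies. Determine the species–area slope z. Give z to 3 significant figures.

0.273

Taking logs: ln S = ln c + z ln A, so z = (ln S₂ − ln S₁)/(ln A₂ − ln A₁).
z = ln(13/4) / ln(74.4/0.997) = ln(3.25) / ln(74.62) = 1.1787 / 4.3125 = 0.2733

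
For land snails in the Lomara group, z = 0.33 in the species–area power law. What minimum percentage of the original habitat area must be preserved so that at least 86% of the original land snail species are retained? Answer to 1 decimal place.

63.3%

Need (A_new/A_old)^0.33 = 0.86, so A_new/A_old = 0.86^(1/0.33) = 0.86^3.03
ln(A_new/A_old) = ln 0.86 / 0.33 = -0.1508 / 0.33 = -0.4570
A_new/A_old = e^-0.4570 ≈ 0.6332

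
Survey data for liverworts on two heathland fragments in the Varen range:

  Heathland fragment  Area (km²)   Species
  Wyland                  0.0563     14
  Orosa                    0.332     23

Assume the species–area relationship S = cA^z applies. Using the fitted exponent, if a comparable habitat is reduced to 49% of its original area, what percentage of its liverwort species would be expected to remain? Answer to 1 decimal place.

z = ln(23/14) / ln(0.332/0.0563) = 0.4964 / 1.7744 = 0.2798
S_new/S_old = (A_new/A_old)^z = 0.49^0.2798 = exp(0.2798 × -0.7133) = 0.8191

81.9%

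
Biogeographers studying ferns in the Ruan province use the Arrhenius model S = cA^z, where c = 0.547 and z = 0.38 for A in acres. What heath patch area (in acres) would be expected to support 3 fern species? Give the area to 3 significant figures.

88.1 acres

3 = 0.547 × A^0.38  ⇒  A^0.38 = 3/0.547 = 5.484
ln A = ln(5.484) / 0.38 = 1.7019 / 0.38 = 4.4787
A = e^4.4787 ≈ 88.12 acres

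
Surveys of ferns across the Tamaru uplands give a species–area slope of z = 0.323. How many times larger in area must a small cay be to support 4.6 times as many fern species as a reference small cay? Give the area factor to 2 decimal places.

(A₂/A₁)^0.323 = 4.6, so A₂/A₁ = 4.6^(1/0.323) = 4.6^3.096
ln(A₂/A₁) = ln 4.6 / 0.323 = 1.5261 / 0.323 = 4.7246
A₂/A₁ = e^4.7246 ≈ 112.7

112.69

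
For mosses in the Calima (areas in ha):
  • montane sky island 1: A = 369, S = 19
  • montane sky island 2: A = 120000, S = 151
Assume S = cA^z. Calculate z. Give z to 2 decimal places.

0.36

Taking logs: ln S = ln c + z ln A, so z = (ln S₂ − ln S₁)/(ln A₂ − ln A₁).
z = ln(151/19) / ln(120000/369) = ln(7.947) / ln(325.2) = 2.0728 / 5.7845 = 0.3583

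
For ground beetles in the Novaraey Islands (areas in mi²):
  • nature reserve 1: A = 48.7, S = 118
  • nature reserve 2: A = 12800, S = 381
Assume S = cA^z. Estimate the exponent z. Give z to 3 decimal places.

Taking logs: ln S = ln c + z ln A, so z = (ln S₂ − ln S₁)/(ln A₂ − ln A₁).
z = ln(381/118) / ln(12800/48.7) = ln(3.229) / ln(262.8) = 1.1721 / 5.5715 = 0.2104

0.210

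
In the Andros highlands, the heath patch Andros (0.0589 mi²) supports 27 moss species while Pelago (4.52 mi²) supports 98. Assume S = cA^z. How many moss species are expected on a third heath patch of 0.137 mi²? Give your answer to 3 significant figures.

34.7

z = ln(98/27) / ln(4.52/0.0589) = 1.2891 / 4.3404 = 0.2970
c = 27 / 0.0589^0.2970 = 27 / 0.4312 = 62.61
S₃ = 62.61 × 0.137^0.2970 = 62.61 × 0.5541 ≈ 34.69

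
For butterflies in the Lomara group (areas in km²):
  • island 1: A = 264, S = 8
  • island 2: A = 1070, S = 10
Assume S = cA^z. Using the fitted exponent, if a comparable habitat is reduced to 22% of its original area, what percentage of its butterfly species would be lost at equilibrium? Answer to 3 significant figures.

z = ln(10/8) / ln(1070/264) = 0.2231 / 1.3995 = 0.1594
S_new/S_old = (A_new/A_old)^z = 0.22^0.1594 = exp(0.1594 × -1.5141) = 0.7855
Fraction lost = 1 − 0.7855 = 0.2145

21.4%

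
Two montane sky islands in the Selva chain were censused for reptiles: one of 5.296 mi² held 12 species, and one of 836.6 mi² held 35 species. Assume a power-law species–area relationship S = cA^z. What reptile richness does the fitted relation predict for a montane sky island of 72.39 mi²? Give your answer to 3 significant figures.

20.9

z = ln(35/12) / ln(836.6/5.296) = 1.0704 / 5.0624 = 0.2114
c = 12 / 5.296^0.2114 = 12 / 1.423 = 8.435
S₃ = 8.435 × 72.39^0.2114 = 8.435 × 2.473 ≈ 20.86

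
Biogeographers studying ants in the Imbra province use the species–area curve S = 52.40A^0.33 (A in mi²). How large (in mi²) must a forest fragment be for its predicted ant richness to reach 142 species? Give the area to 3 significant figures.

20.5 mi²

142 = 52.4 × A^0.33  ⇒  A^0.33 = 142/52.4 = 2.71
ln A = ln(2.71) / 0.33 = 0.9969 / 0.33 = 3.0210
A = e^3.0210 ≈ 20.51 mi²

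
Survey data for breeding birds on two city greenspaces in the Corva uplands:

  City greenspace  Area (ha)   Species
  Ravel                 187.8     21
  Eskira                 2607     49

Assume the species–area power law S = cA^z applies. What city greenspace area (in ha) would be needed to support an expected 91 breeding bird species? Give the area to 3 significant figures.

17800 ha

z = ln(49/21) / ln(2607/187.8) = 0.8473 / 2.6306 = 0.3221
c = 21 / 187.8^0.3221 = 21 / 5.399 = 3.889
A = (91/3.889)^(1/0.3221) ⇒ ln A = ln(23.4)/0.3221 = 9.7879
A = e^9.7879 ≈ 17816 ha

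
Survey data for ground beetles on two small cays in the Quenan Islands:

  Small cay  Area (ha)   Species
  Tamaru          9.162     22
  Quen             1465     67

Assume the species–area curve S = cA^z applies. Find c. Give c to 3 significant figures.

13.5

z = ln(S₂/S₁) / ln(A₂/A₁) = ln(67/22) / ln(1465/9.162) = 1.1137 / 5.0745 = 0.2195
c = S₁ / A₁^z = 22 / 9.162^0.2195 = 22 / 1.626 = 13.53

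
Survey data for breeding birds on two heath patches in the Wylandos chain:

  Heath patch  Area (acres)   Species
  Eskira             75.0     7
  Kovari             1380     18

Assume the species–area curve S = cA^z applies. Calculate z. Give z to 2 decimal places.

0.32

Taking logs: ln S = ln c + z ln A, so z = (ln S₂ − ln S₁)/(ln A₂ − ln A₁).
z = ln(18/7) / ln(1380/75) = ln(2.571) / ln(18.4) = 0.9445 / 2.9124 = 0.3243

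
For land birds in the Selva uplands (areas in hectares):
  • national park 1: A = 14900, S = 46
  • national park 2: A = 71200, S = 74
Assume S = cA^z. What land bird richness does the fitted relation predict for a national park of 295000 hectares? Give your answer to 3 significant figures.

114

z = ln(74/46) / ln(71200/14900) = 0.4754 / 1.5641 = 0.3040
c = 46 / 14900^0.3040 = 46 / 18.55 = 2.479
S₃ = 2.479 × 295000^0.3040 = 2.479 × 45.98 ≈ 114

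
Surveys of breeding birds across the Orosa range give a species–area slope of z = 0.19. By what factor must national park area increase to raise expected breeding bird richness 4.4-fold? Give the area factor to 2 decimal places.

(A₂/A₁)^0.19 = 4.4, so A₂/A₁ = 4.4^(1/0.19) = 4.4^5.263
ln(A₂/A₁) = ln 4.4 / 0.19 = 1.4816 / 0.19 = 7.7979
A₂/A₁ = e^7.7979 ≈ 2436

2435.53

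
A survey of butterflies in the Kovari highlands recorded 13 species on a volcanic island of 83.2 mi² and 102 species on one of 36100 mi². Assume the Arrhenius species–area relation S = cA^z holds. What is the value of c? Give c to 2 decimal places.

z = ln(S₂/S₁) / ln(A₂/A₁) = ln(102/13) / ln(36100/83.2) = 2.0600 / 6.0728 = 0.3392
c = S₁ / A₁^z = 13 / 83.2^0.3392 = 13 / 4.481 = 2.901

2.90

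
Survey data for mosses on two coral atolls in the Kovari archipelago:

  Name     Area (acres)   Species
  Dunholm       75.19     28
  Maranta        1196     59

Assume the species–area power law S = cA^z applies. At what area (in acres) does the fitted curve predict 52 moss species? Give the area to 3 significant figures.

z = ln(59/28) / ln(1196/75.19) = 0.7453 / 2.7667 = 0.2694
c = 28 / 75.19^0.2694 = 28 / 3.202 = 8.745
A = (52/8.745)^(1/0.2694) ⇒ ln A = ln(5.947)/0.2694 = 6.6179
A = e^6.6179 ≈ 748.4 acres

748 acres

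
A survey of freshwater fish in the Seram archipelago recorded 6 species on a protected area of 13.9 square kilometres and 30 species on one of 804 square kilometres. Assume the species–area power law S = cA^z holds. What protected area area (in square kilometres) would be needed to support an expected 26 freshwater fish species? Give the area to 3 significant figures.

560 square kilometres

z = ln(30/6) / ln(804/13.9) = 1.6094 / 4.0577 = 0.3966
c = 6 / 13.9^0.3966 = 6 / 2.84 = 2.112
A = (26/2.112)^(1/0.3966) ⇒ ln A = ln(12.31)/0.3966 = 6.3288
A = e^6.3288 ≈ 560.5 square kilometres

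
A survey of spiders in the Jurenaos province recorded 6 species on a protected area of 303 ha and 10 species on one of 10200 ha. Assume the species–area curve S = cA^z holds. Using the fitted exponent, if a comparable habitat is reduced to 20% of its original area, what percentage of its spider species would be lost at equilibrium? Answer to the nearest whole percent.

21%

z = ln(10/6) / ln(10200/303) = 0.5108 / 3.5164 = 0.1453
S_new/S_old = (A_new/A_old)^z = 0.2^0.1453 = exp(0.1453 × -1.6094) = 0.7915
Fraction lost = 1 − 0.7915 = 0.2085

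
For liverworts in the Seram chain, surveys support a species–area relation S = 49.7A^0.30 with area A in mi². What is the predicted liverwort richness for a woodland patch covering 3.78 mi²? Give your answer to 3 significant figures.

74.1

S = 49.7 × 3.78^0.3
ln S = ln 49.7 + 0.3 × ln 3.78 = 3.9060 + 0.3 × 1.3297 = 4.3049
S = e^4.3049 ≈ 74.06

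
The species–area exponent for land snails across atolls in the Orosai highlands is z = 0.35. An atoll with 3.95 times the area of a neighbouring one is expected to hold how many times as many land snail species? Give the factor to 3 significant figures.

1.62

S₂/S₁ = (A₂/A₁)^z = 3.95^0.35
ln(S₂/S₁) = 0.35 × ln 3.95 = 0.35 × 1.3737 = 0.4808
S₂/S₁ = e^0.4808 ≈ 1.617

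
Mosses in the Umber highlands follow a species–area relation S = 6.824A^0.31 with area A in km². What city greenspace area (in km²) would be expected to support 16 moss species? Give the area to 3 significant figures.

16 = 6.824 × A^0.31  ⇒  A^0.31 = 16/6.824 = 2.345
ln A = ln(2.345) / 0.31 = 0.8521 / 0.31 = 2.7488
A = e^2.7488 ≈ 15.62 km²

15.6 km²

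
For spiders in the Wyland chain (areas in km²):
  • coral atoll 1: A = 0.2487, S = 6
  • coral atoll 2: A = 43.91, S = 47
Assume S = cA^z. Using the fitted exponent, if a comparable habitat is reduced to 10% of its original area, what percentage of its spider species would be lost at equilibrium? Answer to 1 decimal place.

z = ln(47/6) / ln(43.91/0.2487) = 2.0584 / 5.1737 = 0.3979
S_new/S_old = (A_new/A_old)^z = 0.1^0.3979 = exp(0.3979 × -2.3026) = 0.4001
Fraction lost = 1 − 0.4001 = 0.5999

60.0%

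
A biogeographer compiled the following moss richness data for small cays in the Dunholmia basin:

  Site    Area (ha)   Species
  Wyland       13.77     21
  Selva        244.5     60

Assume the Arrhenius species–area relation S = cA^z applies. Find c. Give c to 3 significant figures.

z = ln(S₂/S₁) / ln(A₂/A₁) = ln(60/21) / ln(244.5/13.77) = 1.0498 / 2.8767 = 0.3649
c = S₁ / A₁^z = 21 / 13.77^0.3649 = 21 / 2.604 = 8.065

8.06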